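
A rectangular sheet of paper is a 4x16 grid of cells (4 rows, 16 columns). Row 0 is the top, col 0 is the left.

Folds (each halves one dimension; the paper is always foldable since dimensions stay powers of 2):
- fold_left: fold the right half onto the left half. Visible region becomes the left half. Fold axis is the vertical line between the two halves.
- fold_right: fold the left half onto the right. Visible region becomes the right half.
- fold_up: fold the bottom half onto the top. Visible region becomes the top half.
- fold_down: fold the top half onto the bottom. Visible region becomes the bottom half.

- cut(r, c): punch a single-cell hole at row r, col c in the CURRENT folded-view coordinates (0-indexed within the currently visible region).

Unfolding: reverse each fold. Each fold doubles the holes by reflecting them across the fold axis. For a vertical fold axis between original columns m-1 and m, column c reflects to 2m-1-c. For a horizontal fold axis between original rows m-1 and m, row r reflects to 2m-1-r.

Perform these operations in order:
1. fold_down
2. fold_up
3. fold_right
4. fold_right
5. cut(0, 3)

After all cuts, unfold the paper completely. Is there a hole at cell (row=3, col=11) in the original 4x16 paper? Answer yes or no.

Op 1 fold_down: fold axis h@2; visible region now rows[2,4) x cols[0,16) = 2x16
Op 2 fold_up: fold axis h@3; visible region now rows[2,3) x cols[0,16) = 1x16
Op 3 fold_right: fold axis v@8; visible region now rows[2,3) x cols[8,16) = 1x8
Op 4 fold_right: fold axis v@12; visible region now rows[2,3) x cols[12,16) = 1x4
Op 5 cut(0, 3): punch at orig (2,15); cuts so far [(2, 15)]; region rows[2,3) x cols[12,16) = 1x4
Unfold 1 (reflect across v@12): 2 holes -> [(2, 8), (2, 15)]
Unfold 2 (reflect across v@8): 4 holes -> [(2, 0), (2, 7), (2, 8), (2, 15)]
Unfold 3 (reflect across h@3): 8 holes -> [(2, 0), (2, 7), (2, 8), (2, 15), (3, 0), (3, 7), (3, 8), (3, 15)]
Unfold 4 (reflect across h@2): 16 holes -> [(0, 0), (0, 7), (0, 8), (0, 15), (1, 0), (1, 7), (1, 8), (1, 15), (2, 0), (2, 7), (2, 8), (2, 15), (3, 0), (3, 7), (3, 8), (3, 15)]
Holes: [(0, 0), (0, 7), (0, 8), (0, 15), (1, 0), (1, 7), (1, 8), (1, 15), (2, 0), (2, 7), (2, 8), (2, 15), (3, 0), (3, 7), (3, 8), (3, 15)]

Answer: no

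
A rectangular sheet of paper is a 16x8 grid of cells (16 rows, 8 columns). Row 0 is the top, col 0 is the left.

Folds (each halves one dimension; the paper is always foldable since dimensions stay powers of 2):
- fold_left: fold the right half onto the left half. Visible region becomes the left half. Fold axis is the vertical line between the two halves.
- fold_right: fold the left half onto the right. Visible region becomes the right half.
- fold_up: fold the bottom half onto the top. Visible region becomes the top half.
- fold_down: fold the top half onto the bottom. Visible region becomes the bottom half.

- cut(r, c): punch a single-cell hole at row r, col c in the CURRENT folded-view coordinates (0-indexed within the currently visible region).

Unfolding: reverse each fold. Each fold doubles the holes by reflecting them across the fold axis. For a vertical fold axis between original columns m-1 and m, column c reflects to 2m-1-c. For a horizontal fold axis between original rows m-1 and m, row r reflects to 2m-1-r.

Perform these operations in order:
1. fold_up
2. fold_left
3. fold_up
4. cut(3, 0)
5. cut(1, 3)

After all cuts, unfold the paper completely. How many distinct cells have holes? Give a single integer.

Answer: 16

Derivation:
Op 1 fold_up: fold axis h@8; visible region now rows[0,8) x cols[0,8) = 8x8
Op 2 fold_left: fold axis v@4; visible region now rows[0,8) x cols[0,4) = 8x4
Op 3 fold_up: fold axis h@4; visible region now rows[0,4) x cols[0,4) = 4x4
Op 4 cut(3, 0): punch at orig (3,0); cuts so far [(3, 0)]; region rows[0,4) x cols[0,4) = 4x4
Op 5 cut(1, 3): punch at orig (1,3); cuts so far [(1, 3), (3, 0)]; region rows[0,4) x cols[0,4) = 4x4
Unfold 1 (reflect across h@4): 4 holes -> [(1, 3), (3, 0), (4, 0), (6, 3)]
Unfold 2 (reflect across v@4): 8 holes -> [(1, 3), (1, 4), (3, 0), (3, 7), (4, 0), (4, 7), (6, 3), (6, 4)]
Unfold 3 (reflect across h@8): 16 holes -> [(1, 3), (1, 4), (3, 0), (3, 7), (4, 0), (4, 7), (6, 3), (6, 4), (9, 3), (9, 4), (11, 0), (11, 7), (12, 0), (12, 7), (14, 3), (14, 4)]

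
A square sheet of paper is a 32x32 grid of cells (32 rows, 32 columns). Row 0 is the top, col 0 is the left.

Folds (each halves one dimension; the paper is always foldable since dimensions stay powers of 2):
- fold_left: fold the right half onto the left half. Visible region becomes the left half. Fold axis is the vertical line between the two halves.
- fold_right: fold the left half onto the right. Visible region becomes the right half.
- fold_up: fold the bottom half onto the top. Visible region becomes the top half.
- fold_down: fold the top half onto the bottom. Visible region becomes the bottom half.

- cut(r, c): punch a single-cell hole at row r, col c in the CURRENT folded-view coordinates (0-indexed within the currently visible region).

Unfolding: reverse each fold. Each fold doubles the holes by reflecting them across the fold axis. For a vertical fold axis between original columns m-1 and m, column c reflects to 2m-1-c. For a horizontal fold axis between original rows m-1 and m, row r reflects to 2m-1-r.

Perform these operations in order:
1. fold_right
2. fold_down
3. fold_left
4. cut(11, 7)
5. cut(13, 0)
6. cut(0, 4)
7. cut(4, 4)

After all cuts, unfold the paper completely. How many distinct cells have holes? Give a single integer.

Op 1 fold_right: fold axis v@16; visible region now rows[0,32) x cols[16,32) = 32x16
Op 2 fold_down: fold axis h@16; visible region now rows[16,32) x cols[16,32) = 16x16
Op 3 fold_left: fold axis v@24; visible region now rows[16,32) x cols[16,24) = 16x8
Op 4 cut(11, 7): punch at orig (27,23); cuts so far [(27, 23)]; region rows[16,32) x cols[16,24) = 16x8
Op 5 cut(13, 0): punch at orig (29,16); cuts so far [(27, 23), (29, 16)]; region rows[16,32) x cols[16,24) = 16x8
Op 6 cut(0, 4): punch at orig (16,20); cuts so far [(16, 20), (27, 23), (29, 16)]; region rows[16,32) x cols[16,24) = 16x8
Op 7 cut(4, 4): punch at orig (20,20); cuts so far [(16, 20), (20, 20), (27, 23), (29, 16)]; region rows[16,32) x cols[16,24) = 16x8
Unfold 1 (reflect across v@24): 8 holes -> [(16, 20), (16, 27), (20, 20), (20, 27), (27, 23), (27, 24), (29, 16), (29, 31)]
Unfold 2 (reflect across h@16): 16 holes -> [(2, 16), (2, 31), (4, 23), (4, 24), (11, 20), (11, 27), (15, 20), (15, 27), (16, 20), (16, 27), (20, 20), (20, 27), (27, 23), (27, 24), (29, 16), (29, 31)]
Unfold 3 (reflect across v@16): 32 holes -> [(2, 0), (2, 15), (2, 16), (2, 31), (4, 7), (4, 8), (4, 23), (4, 24), (11, 4), (11, 11), (11, 20), (11, 27), (15, 4), (15, 11), (15, 20), (15, 27), (16, 4), (16, 11), (16, 20), (16, 27), (20, 4), (20, 11), (20, 20), (20, 27), (27, 7), (27, 8), (27, 23), (27, 24), (29, 0), (29, 15), (29, 16), (29, 31)]

Answer: 32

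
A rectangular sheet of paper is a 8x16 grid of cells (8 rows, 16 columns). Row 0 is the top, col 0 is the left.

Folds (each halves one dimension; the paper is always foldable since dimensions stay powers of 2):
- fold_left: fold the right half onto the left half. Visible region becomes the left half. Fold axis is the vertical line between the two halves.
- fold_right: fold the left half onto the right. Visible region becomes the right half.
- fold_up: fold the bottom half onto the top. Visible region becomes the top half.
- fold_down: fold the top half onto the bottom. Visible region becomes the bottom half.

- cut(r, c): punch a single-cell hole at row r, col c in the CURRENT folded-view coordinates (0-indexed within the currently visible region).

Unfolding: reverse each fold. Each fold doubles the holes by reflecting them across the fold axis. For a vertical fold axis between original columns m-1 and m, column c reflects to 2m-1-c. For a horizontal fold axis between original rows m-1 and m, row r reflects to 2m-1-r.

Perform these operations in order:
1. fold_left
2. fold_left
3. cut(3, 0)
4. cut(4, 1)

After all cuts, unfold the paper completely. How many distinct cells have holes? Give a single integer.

Answer: 8

Derivation:
Op 1 fold_left: fold axis v@8; visible region now rows[0,8) x cols[0,8) = 8x8
Op 2 fold_left: fold axis v@4; visible region now rows[0,8) x cols[0,4) = 8x4
Op 3 cut(3, 0): punch at orig (3,0); cuts so far [(3, 0)]; region rows[0,8) x cols[0,4) = 8x4
Op 4 cut(4, 1): punch at orig (4,1); cuts so far [(3, 0), (4, 1)]; region rows[0,8) x cols[0,4) = 8x4
Unfold 1 (reflect across v@4): 4 holes -> [(3, 0), (3, 7), (4, 1), (4, 6)]
Unfold 2 (reflect across v@8): 8 holes -> [(3, 0), (3, 7), (3, 8), (3, 15), (4, 1), (4, 6), (4, 9), (4, 14)]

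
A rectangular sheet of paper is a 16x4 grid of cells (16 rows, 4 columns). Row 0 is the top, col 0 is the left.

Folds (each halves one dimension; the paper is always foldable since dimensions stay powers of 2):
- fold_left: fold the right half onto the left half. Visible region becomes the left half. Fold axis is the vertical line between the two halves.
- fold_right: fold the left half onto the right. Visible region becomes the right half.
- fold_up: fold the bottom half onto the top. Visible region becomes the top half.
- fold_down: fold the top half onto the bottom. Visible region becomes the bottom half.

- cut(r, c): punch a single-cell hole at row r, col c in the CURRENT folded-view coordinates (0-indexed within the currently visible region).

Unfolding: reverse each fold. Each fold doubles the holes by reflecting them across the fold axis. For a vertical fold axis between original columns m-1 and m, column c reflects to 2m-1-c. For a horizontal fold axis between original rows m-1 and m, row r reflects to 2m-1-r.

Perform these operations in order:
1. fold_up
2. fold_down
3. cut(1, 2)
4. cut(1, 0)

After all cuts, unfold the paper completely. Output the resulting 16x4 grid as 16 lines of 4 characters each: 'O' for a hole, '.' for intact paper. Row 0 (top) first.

Op 1 fold_up: fold axis h@8; visible region now rows[0,8) x cols[0,4) = 8x4
Op 2 fold_down: fold axis h@4; visible region now rows[4,8) x cols[0,4) = 4x4
Op 3 cut(1, 2): punch at orig (5,2); cuts so far [(5, 2)]; region rows[4,8) x cols[0,4) = 4x4
Op 4 cut(1, 0): punch at orig (5,0); cuts so far [(5, 0), (5, 2)]; region rows[4,8) x cols[0,4) = 4x4
Unfold 1 (reflect across h@4): 4 holes -> [(2, 0), (2, 2), (5, 0), (5, 2)]
Unfold 2 (reflect across h@8): 8 holes -> [(2, 0), (2, 2), (5, 0), (5, 2), (10, 0), (10, 2), (13, 0), (13, 2)]

Answer: ....
....
O.O.
....
....
O.O.
....
....
....
....
O.O.
....
....
O.O.
....
....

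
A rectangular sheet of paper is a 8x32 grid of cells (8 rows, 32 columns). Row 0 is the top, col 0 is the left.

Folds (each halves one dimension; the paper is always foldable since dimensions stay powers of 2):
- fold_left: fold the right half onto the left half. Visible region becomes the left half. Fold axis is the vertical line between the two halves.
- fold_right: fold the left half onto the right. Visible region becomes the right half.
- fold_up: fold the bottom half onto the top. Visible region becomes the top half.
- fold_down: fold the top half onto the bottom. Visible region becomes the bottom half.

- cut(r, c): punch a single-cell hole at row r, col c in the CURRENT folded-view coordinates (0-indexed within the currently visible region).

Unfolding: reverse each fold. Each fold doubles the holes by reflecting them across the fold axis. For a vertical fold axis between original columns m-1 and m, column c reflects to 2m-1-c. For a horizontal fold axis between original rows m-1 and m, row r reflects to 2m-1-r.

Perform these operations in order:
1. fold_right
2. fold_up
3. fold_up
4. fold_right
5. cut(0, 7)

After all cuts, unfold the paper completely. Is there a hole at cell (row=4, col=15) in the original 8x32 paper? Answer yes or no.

Answer: yes

Derivation:
Op 1 fold_right: fold axis v@16; visible region now rows[0,8) x cols[16,32) = 8x16
Op 2 fold_up: fold axis h@4; visible region now rows[0,4) x cols[16,32) = 4x16
Op 3 fold_up: fold axis h@2; visible region now rows[0,2) x cols[16,32) = 2x16
Op 4 fold_right: fold axis v@24; visible region now rows[0,2) x cols[24,32) = 2x8
Op 5 cut(0, 7): punch at orig (0,31); cuts so far [(0, 31)]; region rows[0,2) x cols[24,32) = 2x8
Unfold 1 (reflect across v@24): 2 holes -> [(0, 16), (0, 31)]
Unfold 2 (reflect across h@2): 4 holes -> [(0, 16), (0, 31), (3, 16), (3, 31)]
Unfold 3 (reflect across h@4): 8 holes -> [(0, 16), (0, 31), (3, 16), (3, 31), (4, 16), (4, 31), (7, 16), (7, 31)]
Unfold 4 (reflect across v@16): 16 holes -> [(0, 0), (0, 15), (0, 16), (0, 31), (3, 0), (3, 15), (3, 16), (3, 31), (4, 0), (4, 15), (4, 16), (4, 31), (7, 0), (7, 15), (7, 16), (7, 31)]
Holes: [(0, 0), (0, 15), (0, 16), (0, 31), (3, 0), (3, 15), (3, 16), (3, 31), (4, 0), (4, 15), (4, 16), (4, 31), (7, 0), (7, 15), (7, 16), (7, 31)]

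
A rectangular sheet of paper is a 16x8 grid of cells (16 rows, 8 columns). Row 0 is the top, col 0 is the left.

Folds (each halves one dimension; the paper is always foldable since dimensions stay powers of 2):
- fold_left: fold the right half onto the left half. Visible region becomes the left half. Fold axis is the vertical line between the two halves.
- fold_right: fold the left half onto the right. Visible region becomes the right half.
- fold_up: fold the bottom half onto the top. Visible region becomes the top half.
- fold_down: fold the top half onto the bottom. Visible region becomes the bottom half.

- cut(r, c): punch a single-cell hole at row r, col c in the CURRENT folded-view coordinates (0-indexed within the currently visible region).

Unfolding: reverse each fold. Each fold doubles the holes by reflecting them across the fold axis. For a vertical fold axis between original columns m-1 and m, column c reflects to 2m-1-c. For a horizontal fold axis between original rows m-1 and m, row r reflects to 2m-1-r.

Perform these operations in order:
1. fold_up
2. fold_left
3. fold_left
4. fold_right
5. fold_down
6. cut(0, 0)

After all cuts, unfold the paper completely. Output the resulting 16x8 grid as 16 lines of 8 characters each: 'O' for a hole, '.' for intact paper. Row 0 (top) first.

Op 1 fold_up: fold axis h@8; visible region now rows[0,8) x cols[0,8) = 8x8
Op 2 fold_left: fold axis v@4; visible region now rows[0,8) x cols[0,4) = 8x4
Op 3 fold_left: fold axis v@2; visible region now rows[0,8) x cols[0,2) = 8x2
Op 4 fold_right: fold axis v@1; visible region now rows[0,8) x cols[1,2) = 8x1
Op 5 fold_down: fold axis h@4; visible region now rows[4,8) x cols[1,2) = 4x1
Op 6 cut(0, 0): punch at orig (4,1); cuts so far [(4, 1)]; region rows[4,8) x cols[1,2) = 4x1
Unfold 1 (reflect across h@4): 2 holes -> [(3, 1), (4, 1)]
Unfold 2 (reflect across v@1): 4 holes -> [(3, 0), (3, 1), (4, 0), (4, 1)]
Unfold 3 (reflect across v@2): 8 holes -> [(3, 0), (3, 1), (3, 2), (3, 3), (4, 0), (4, 1), (4, 2), (4, 3)]
Unfold 4 (reflect across v@4): 16 holes -> [(3, 0), (3, 1), (3, 2), (3, 3), (3, 4), (3, 5), (3, 6), (3, 7), (4, 0), (4, 1), (4, 2), (4, 3), (4, 4), (4, 5), (4, 6), (4, 7)]
Unfold 5 (reflect across h@8): 32 holes -> [(3, 0), (3, 1), (3, 2), (3, 3), (3, 4), (3, 5), (3, 6), (3, 7), (4, 0), (4, 1), (4, 2), (4, 3), (4, 4), (4, 5), (4, 6), (4, 7), (11, 0), (11, 1), (11, 2), (11, 3), (11, 4), (11, 5), (11, 6), (11, 7), (12, 0), (12, 1), (12, 2), (12, 3), (12, 4), (12, 5), (12, 6), (12, 7)]

Answer: ........
........
........
OOOOOOOO
OOOOOOOO
........
........
........
........
........
........
OOOOOOOO
OOOOOOOO
........
........
........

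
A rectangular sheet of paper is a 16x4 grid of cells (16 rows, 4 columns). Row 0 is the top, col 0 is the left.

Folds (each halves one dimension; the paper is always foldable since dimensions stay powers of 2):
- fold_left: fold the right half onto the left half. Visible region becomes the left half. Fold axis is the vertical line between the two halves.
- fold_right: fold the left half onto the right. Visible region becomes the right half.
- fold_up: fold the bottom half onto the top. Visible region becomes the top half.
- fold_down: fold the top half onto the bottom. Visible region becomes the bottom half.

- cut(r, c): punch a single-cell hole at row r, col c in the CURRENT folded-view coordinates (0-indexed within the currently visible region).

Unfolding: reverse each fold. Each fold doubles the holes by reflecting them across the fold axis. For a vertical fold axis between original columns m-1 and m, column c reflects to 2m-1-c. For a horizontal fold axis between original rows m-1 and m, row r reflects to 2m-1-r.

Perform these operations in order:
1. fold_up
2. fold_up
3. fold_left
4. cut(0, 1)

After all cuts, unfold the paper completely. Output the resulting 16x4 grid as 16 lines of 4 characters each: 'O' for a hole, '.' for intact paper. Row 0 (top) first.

Answer: .OO.
....
....
....
....
....
....
.OO.
.OO.
....
....
....
....
....
....
.OO.

Derivation:
Op 1 fold_up: fold axis h@8; visible region now rows[0,8) x cols[0,4) = 8x4
Op 2 fold_up: fold axis h@4; visible region now rows[0,4) x cols[0,4) = 4x4
Op 3 fold_left: fold axis v@2; visible region now rows[0,4) x cols[0,2) = 4x2
Op 4 cut(0, 1): punch at orig (0,1); cuts so far [(0, 1)]; region rows[0,4) x cols[0,2) = 4x2
Unfold 1 (reflect across v@2): 2 holes -> [(0, 1), (0, 2)]
Unfold 2 (reflect across h@4): 4 holes -> [(0, 1), (0, 2), (7, 1), (7, 2)]
Unfold 3 (reflect across h@8): 8 holes -> [(0, 1), (0, 2), (7, 1), (7, 2), (8, 1), (8, 2), (15, 1), (15, 2)]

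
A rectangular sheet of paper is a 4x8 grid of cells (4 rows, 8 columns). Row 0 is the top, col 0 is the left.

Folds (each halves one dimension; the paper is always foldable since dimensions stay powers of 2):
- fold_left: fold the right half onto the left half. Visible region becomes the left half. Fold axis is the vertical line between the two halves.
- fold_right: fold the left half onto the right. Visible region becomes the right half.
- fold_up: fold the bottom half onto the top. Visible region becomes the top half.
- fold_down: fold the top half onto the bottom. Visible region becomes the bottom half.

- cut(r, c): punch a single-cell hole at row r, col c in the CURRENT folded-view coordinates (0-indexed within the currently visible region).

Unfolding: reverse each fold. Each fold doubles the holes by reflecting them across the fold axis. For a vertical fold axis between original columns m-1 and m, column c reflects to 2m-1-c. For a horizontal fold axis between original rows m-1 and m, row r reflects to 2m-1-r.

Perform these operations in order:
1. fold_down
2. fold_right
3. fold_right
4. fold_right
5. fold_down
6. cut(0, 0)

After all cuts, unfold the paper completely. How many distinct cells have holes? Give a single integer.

Op 1 fold_down: fold axis h@2; visible region now rows[2,4) x cols[0,8) = 2x8
Op 2 fold_right: fold axis v@4; visible region now rows[2,4) x cols[4,8) = 2x4
Op 3 fold_right: fold axis v@6; visible region now rows[2,4) x cols[6,8) = 2x2
Op 4 fold_right: fold axis v@7; visible region now rows[2,4) x cols[7,8) = 2x1
Op 5 fold_down: fold axis h@3; visible region now rows[3,4) x cols[7,8) = 1x1
Op 6 cut(0, 0): punch at orig (3,7); cuts so far [(3, 7)]; region rows[3,4) x cols[7,8) = 1x1
Unfold 1 (reflect across h@3): 2 holes -> [(2, 7), (3, 7)]
Unfold 2 (reflect across v@7): 4 holes -> [(2, 6), (2, 7), (3, 6), (3, 7)]
Unfold 3 (reflect across v@6): 8 holes -> [(2, 4), (2, 5), (2, 6), (2, 7), (3, 4), (3, 5), (3, 6), (3, 7)]
Unfold 4 (reflect across v@4): 16 holes -> [(2, 0), (2, 1), (2, 2), (2, 3), (2, 4), (2, 5), (2, 6), (2, 7), (3, 0), (3, 1), (3, 2), (3, 3), (3, 4), (3, 5), (3, 6), (3, 7)]
Unfold 5 (reflect across h@2): 32 holes -> [(0, 0), (0, 1), (0, 2), (0, 3), (0, 4), (0, 5), (0, 6), (0, 7), (1, 0), (1, 1), (1, 2), (1, 3), (1, 4), (1, 5), (1, 6), (1, 7), (2, 0), (2, 1), (2, 2), (2, 3), (2, 4), (2, 5), (2, 6), (2, 7), (3, 0), (3, 1), (3, 2), (3, 3), (3, 4), (3, 5), (3, 6), (3, 7)]

Answer: 32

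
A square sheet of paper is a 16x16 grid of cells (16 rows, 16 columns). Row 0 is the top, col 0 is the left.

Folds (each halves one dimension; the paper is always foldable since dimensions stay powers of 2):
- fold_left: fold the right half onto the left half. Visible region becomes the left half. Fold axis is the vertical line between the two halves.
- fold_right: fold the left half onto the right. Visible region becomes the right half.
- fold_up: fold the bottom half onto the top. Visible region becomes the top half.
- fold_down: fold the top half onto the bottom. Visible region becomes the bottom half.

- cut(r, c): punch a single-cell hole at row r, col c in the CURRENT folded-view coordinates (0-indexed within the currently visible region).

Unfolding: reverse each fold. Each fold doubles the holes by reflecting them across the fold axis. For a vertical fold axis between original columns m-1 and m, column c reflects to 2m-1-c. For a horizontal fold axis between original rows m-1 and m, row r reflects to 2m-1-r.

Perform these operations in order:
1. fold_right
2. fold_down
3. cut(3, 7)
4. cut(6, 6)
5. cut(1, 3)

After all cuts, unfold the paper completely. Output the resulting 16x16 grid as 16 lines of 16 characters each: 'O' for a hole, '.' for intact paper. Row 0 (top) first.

Op 1 fold_right: fold axis v@8; visible region now rows[0,16) x cols[8,16) = 16x8
Op 2 fold_down: fold axis h@8; visible region now rows[8,16) x cols[8,16) = 8x8
Op 3 cut(3, 7): punch at orig (11,15); cuts so far [(11, 15)]; region rows[8,16) x cols[8,16) = 8x8
Op 4 cut(6, 6): punch at orig (14,14); cuts so far [(11, 15), (14, 14)]; region rows[8,16) x cols[8,16) = 8x8
Op 5 cut(1, 3): punch at orig (9,11); cuts so far [(9, 11), (11, 15), (14, 14)]; region rows[8,16) x cols[8,16) = 8x8
Unfold 1 (reflect across h@8): 6 holes -> [(1, 14), (4, 15), (6, 11), (9, 11), (11, 15), (14, 14)]
Unfold 2 (reflect across v@8): 12 holes -> [(1, 1), (1, 14), (4, 0), (4, 15), (6, 4), (6, 11), (9, 4), (9, 11), (11, 0), (11, 15), (14, 1), (14, 14)]

Answer: ................
.O............O.
................
................
O..............O
................
....O......O....
................
................
....O......O....
................
O..............O
................
................
.O............O.
................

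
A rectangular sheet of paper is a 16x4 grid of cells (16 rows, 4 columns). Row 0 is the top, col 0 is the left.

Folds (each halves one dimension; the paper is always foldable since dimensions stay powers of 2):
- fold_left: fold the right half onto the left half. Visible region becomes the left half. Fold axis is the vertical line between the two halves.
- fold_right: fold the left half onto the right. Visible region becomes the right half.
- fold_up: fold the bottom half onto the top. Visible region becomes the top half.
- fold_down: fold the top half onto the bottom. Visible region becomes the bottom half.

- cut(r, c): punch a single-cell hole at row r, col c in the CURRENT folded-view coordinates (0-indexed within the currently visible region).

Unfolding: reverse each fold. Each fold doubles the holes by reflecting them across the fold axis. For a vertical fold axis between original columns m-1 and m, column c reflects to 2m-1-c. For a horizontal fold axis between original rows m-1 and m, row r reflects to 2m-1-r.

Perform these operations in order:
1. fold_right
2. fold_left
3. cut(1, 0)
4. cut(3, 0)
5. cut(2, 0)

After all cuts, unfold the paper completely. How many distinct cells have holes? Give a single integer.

Answer: 12

Derivation:
Op 1 fold_right: fold axis v@2; visible region now rows[0,16) x cols[2,4) = 16x2
Op 2 fold_left: fold axis v@3; visible region now rows[0,16) x cols[2,3) = 16x1
Op 3 cut(1, 0): punch at orig (1,2); cuts so far [(1, 2)]; region rows[0,16) x cols[2,3) = 16x1
Op 4 cut(3, 0): punch at orig (3,2); cuts so far [(1, 2), (3, 2)]; region rows[0,16) x cols[2,3) = 16x1
Op 5 cut(2, 0): punch at orig (2,2); cuts so far [(1, 2), (2, 2), (3, 2)]; region rows[0,16) x cols[2,3) = 16x1
Unfold 1 (reflect across v@3): 6 holes -> [(1, 2), (1, 3), (2, 2), (2, 3), (3, 2), (3, 3)]
Unfold 2 (reflect across v@2): 12 holes -> [(1, 0), (1, 1), (1, 2), (1, 3), (2, 0), (2, 1), (2, 2), (2, 3), (3, 0), (3, 1), (3, 2), (3, 3)]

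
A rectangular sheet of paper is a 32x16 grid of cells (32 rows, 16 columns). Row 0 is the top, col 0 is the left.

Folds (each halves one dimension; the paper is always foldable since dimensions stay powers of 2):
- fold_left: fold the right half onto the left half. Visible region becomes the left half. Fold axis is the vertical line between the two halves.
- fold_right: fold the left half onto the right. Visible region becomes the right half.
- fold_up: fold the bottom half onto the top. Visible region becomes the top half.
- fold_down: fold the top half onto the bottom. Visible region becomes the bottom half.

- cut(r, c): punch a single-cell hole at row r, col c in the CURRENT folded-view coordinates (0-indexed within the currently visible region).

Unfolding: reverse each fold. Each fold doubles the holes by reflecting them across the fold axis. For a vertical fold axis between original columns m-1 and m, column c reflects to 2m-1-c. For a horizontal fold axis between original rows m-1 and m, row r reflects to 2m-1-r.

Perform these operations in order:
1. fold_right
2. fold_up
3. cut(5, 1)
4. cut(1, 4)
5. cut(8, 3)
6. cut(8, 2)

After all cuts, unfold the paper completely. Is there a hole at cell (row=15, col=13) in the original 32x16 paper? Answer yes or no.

Op 1 fold_right: fold axis v@8; visible region now rows[0,32) x cols[8,16) = 32x8
Op 2 fold_up: fold axis h@16; visible region now rows[0,16) x cols[8,16) = 16x8
Op 3 cut(5, 1): punch at orig (5,9); cuts so far [(5, 9)]; region rows[0,16) x cols[8,16) = 16x8
Op 4 cut(1, 4): punch at orig (1,12); cuts so far [(1, 12), (5, 9)]; region rows[0,16) x cols[8,16) = 16x8
Op 5 cut(8, 3): punch at orig (8,11); cuts so far [(1, 12), (5, 9), (8, 11)]; region rows[0,16) x cols[8,16) = 16x8
Op 6 cut(8, 2): punch at orig (8,10); cuts so far [(1, 12), (5, 9), (8, 10), (8, 11)]; region rows[0,16) x cols[8,16) = 16x8
Unfold 1 (reflect across h@16): 8 holes -> [(1, 12), (5, 9), (8, 10), (8, 11), (23, 10), (23, 11), (26, 9), (30, 12)]
Unfold 2 (reflect across v@8): 16 holes -> [(1, 3), (1, 12), (5, 6), (5, 9), (8, 4), (8, 5), (8, 10), (8, 11), (23, 4), (23, 5), (23, 10), (23, 11), (26, 6), (26, 9), (30, 3), (30, 12)]
Holes: [(1, 3), (1, 12), (5, 6), (5, 9), (8, 4), (8, 5), (8, 10), (8, 11), (23, 4), (23, 5), (23, 10), (23, 11), (26, 6), (26, 9), (30, 3), (30, 12)]

Answer: no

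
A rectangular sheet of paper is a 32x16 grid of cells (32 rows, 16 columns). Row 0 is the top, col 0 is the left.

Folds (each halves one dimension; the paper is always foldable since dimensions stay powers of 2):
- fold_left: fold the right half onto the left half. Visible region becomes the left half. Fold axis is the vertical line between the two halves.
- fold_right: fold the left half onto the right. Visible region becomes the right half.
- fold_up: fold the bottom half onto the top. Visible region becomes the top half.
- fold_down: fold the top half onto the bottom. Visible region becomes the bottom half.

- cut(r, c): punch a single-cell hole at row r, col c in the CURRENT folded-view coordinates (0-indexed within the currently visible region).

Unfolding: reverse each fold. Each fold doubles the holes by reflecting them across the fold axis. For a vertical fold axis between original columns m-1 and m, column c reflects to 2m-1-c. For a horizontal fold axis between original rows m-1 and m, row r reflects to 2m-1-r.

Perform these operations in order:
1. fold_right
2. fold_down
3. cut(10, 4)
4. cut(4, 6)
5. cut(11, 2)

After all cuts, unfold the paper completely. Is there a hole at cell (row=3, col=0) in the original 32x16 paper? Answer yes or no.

Op 1 fold_right: fold axis v@8; visible region now rows[0,32) x cols[8,16) = 32x8
Op 2 fold_down: fold axis h@16; visible region now rows[16,32) x cols[8,16) = 16x8
Op 3 cut(10, 4): punch at orig (26,12); cuts so far [(26, 12)]; region rows[16,32) x cols[8,16) = 16x8
Op 4 cut(4, 6): punch at orig (20,14); cuts so far [(20, 14), (26, 12)]; region rows[16,32) x cols[8,16) = 16x8
Op 5 cut(11, 2): punch at orig (27,10); cuts so far [(20, 14), (26, 12), (27, 10)]; region rows[16,32) x cols[8,16) = 16x8
Unfold 1 (reflect across h@16): 6 holes -> [(4, 10), (5, 12), (11, 14), (20, 14), (26, 12), (27, 10)]
Unfold 2 (reflect across v@8): 12 holes -> [(4, 5), (4, 10), (5, 3), (5, 12), (11, 1), (11, 14), (20, 1), (20, 14), (26, 3), (26, 12), (27, 5), (27, 10)]
Holes: [(4, 5), (4, 10), (5, 3), (5, 12), (11, 1), (11, 14), (20, 1), (20, 14), (26, 3), (26, 12), (27, 5), (27, 10)]

Answer: no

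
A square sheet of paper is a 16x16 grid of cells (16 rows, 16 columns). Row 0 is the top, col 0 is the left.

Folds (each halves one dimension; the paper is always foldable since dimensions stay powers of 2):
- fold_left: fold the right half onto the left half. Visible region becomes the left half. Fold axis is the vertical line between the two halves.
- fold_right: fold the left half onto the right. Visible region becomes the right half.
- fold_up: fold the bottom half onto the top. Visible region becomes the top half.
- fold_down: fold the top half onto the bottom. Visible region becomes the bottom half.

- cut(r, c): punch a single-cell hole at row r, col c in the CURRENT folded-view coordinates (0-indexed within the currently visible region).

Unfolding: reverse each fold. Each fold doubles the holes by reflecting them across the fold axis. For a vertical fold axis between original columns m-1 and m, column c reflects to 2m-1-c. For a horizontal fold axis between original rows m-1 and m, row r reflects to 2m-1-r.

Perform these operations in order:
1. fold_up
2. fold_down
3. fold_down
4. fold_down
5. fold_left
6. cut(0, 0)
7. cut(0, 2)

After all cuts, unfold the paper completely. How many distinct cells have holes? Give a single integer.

Op 1 fold_up: fold axis h@8; visible region now rows[0,8) x cols[0,16) = 8x16
Op 2 fold_down: fold axis h@4; visible region now rows[4,8) x cols[0,16) = 4x16
Op 3 fold_down: fold axis h@6; visible region now rows[6,8) x cols[0,16) = 2x16
Op 4 fold_down: fold axis h@7; visible region now rows[7,8) x cols[0,16) = 1x16
Op 5 fold_left: fold axis v@8; visible region now rows[7,8) x cols[0,8) = 1x8
Op 6 cut(0, 0): punch at orig (7,0); cuts so far [(7, 0)]; region rows[7,8) x cols[0,8) = 1x8
Op 7 cut(0, 2): punch at orig (7,2); cuts so far [(7, 0), (7, 2)]; region rows[7,8) x cols[0,8) = 1x8
Unfold 1 (reflect across v@8): 4 holes -> [(7, 0), (7, 2), (7, 13), (7, 15)]
Unfold 2 (reflect across h@7): 8 holes -> [(6, 0), (6, 2), (6, 13), (6, 15), (7, 0), (7, 2), (7, 13), (7, 15)]
Unfold 3 (reflect across h@6): 16 holes -> [(4, 0), (4, 2), (4, 13), (4, 15), (5, 0), (5, 2), (5, 13), (5, 15), (6, 0), (6, 2), (6, 13), (6, 15), (7, 0), (7, 2), (7, 13), (7, 15)]
Unfold 4 (reflect across h@4): 32 holes -> [(0, 0), (0, 2), (0, 13), (0, 15), (1, 0), (1, 2), (1, 13), (1, 15), (2, 0), (2, 2), (2, 13), (2, 15), (3, 0), (3, 2), (3, 13), (3, 15), (4, 0), (4, 2), (4, 13), (4, 15), (5, 0), (5, 2), (5, 13), (5, 15), (6, 0), (6, 2), (6, 13), (6, 15), (7, 0), (7, 2), (7, 13), (7, 15)]
Unfold 5 (reflect across h@8): 64 holes -> [(0, 0), (0, 2), (0, 13), (0, 15), (1, 0), (1, 2), (1, 13), (1, 15), (2, 0), (2, 2), (2, 13), (2, 15), (3, 0), (3, 2), (3, 13), (3, 15), (4, 0), (4, 2), (4, 13), (4, 15), (5, 0), (5, 2), (5, 13), (5, 15), (6, 0), (6, 2), (6, 13), (6, 15), (7, 0), (7, 2), (7, 13), (7, 15), (8, 0), (8, 2), (8, 13), (8, 15), (9, 0), (9, 2), (9, 13), (9, 15), (10, 0), (10, 2), (10, 13), (10, 15), (11, 0), (11, 2), (11, 13), (11, 15), (12, 0), (12, 2), (12, 13), (12, 15), (13, 0), (13, 2), (13, 13), (13, 15), (14, 0), (14, 2), (14, 13), (14, 15), (15, 0), (15, 2), (15, 13), (15, 15)]

Answer: 64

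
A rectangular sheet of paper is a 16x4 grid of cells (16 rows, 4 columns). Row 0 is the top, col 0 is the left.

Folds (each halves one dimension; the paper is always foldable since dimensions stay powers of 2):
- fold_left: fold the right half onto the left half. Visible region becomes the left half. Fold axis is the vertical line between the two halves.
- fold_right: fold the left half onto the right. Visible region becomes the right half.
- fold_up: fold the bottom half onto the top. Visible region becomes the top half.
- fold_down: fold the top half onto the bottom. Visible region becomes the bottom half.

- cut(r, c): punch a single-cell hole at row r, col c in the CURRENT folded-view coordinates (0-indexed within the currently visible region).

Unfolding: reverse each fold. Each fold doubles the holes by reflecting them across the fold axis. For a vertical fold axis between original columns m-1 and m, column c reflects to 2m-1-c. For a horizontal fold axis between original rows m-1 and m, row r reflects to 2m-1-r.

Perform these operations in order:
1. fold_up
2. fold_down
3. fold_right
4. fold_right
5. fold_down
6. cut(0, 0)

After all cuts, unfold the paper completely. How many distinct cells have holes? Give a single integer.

Answer: 32

Derivation:
Op 1 fold_up: fold axis h@8; visible region now rows[0,8) x cols[0,4) = 8x4
Op 2 fold_down: fold axis h@4; visible region now rows[4,8) x cols[0,4) = 4x4
Op 3 fold_right: fold axis v@2; visible region now rows[4,8) x cols[2,4) = 4x2
Op 4 fold_right: fold axis v@3; visible region now rows[4,8) x cols[3,4) = 4x1
Op 5 fold_down: fold axis h@6; visible region now rows[6,8) x cols[3,4) = 2x1
Op 6 cut(0, 0): punch at orig (6,3); cuts so far [(6, 3)]; region rows[6,8) x cols[3,4) = 2x1
Unfold 1 (reflect across h@6): 2 holes -> [(5, 3), (6, 3)]
Unfold 2 (reflect across v@3): 4 holes -> [(5, 2), (5, 3), (6, 2), (6, 3)]
Unfold 3 (reflect across v@2): 8 holes -> [(5, 0), (5, 1), (5, 2), (5, 3), (6, 0), (6, 1), (6, 2), (6, 3)]
Unfold 4 (reflect across h@4): 16 holes -> [(1, 0), (1, 1), (1, 2), (1, 3), (2, 0), (2, 1), (2, 2), (2, 3), (5, 0), (5, 1), (5, 2), (5, 3), (6, 0), (6, 1), (6, 2), (6, 3)]
Unfold 5 (reflect across h@8): 32 holes -> [(1, 0), (1, 1), (1, 2), (1, 3), (2, 0), (2, 1), (2, 2), (2, 3), (5, 0), (5, 1), (5, 2), (5, 3), (6, 0), (6, 1), (6, 2), (6, 3), (9, 0), (9, 1), (9, 2), (9, 3), (10, 0), (10, 1), (10, 2), (10, 3), (13, 0), (13, 1), (13, 2), (13, 3), (14, 0), (14, 1), (14, 2), (14, 3)]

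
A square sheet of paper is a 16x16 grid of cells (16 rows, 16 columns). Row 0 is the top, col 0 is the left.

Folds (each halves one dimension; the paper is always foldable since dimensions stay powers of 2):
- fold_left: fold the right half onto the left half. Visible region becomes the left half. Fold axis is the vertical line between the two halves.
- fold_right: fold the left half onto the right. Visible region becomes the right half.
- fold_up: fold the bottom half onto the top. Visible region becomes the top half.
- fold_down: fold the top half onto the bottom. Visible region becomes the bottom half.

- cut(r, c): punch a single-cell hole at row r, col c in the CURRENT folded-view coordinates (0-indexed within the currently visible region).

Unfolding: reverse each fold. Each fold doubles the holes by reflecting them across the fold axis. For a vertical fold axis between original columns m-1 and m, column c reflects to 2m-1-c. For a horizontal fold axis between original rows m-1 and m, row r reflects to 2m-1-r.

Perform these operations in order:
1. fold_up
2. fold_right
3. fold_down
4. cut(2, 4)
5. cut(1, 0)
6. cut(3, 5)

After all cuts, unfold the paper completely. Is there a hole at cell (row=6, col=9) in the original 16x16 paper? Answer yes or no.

Answer: no

Derivation:
Op 1 fold_up: fold axis h@8; visible region now rows[0,8) x cols[0,16) = 8x16
Op 2 fold_right: fold axis v@8; visible region now rows[0,8) x cols[8,16) = 8x8
Op 3 fold_down: fold axis h@4; visible region now rows[4,8) x cols[8,16) = 4x8
Op 4 cut(2, 4): punch at orig (6,12); cuts so far [(6, 12)]; region rows[4,8) x cols[8,16) = 4x8
Op 5 cut(1, 0): punch at orig (5,8); cuts so far [(5, 8), (6, 12)]; region rows[4,8) x cols[8,16) = 4x8
Op 6 cut(3, 5): punch at orig (7,13); cuts so far [(5, 8), (6, 12), (7, 13)]; region rows[4,8) x cols[8,16) = 4x8
Unfold 1 (reflect across h@4): 6 holes -> [(0, 13), (1, 12), (2, 8), (5, 8), (6, 12), (7, 13)]
Unfold 2 (reflect across v@8): 12 holes -> [(0, 2), (0, 13), (1, 3), (1, 12), (2, 7), (2, 8), (5, 7), (5, 8), (6, 3), (6, 12), (7, 2), (7, 13)]
Unfold 3 (reflect across h@8): 24 holes -> [(0, 2), (0, 13), (1, 3), (1, 12), (2, 7), (2, 8), (5, 7), (5, 8), (6, 3), (6, 12), (7, 2), (7, 13), (8, 2), (8, 13), (9, 3), (9, 12), (10, 7), (10, 8), (13, 7), (13, 8), (14, 3), (14, 12), (15, 2), (15, 13)]
Holes: [(0, 2), (0, 13), (1, 3), (1, 12), (2, 7), (2, 8), (5, 7), (5, 8), (6, 3), (6, 12), (7, 2), (7, 13), (8, 2), (8, 13), (9, 3), (9, 12), (10, 7), (10, 8), (13, 7), (13, 8), (14, 3), (14, 12), (15, 2), (15, 13)]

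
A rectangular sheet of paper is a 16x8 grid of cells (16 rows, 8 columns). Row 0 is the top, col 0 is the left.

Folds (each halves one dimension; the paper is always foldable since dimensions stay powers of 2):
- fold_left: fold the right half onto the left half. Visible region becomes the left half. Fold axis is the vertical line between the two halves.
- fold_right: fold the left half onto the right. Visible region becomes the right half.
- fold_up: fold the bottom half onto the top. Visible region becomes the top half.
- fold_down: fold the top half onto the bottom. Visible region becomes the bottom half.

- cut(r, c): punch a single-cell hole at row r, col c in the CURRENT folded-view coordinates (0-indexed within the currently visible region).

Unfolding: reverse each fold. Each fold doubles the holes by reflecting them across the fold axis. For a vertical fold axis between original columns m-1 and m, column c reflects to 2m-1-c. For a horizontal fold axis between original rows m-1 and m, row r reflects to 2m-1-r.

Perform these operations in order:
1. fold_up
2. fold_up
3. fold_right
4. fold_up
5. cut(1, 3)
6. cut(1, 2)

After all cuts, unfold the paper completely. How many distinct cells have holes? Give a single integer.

Op 1 fold_up: fold axis h@8; visible region now rows[0,8) x cols[0,8) = 8x8
Op 2 fold_up: fold axis h@4; visible region now rows[0,4) x cols[0,8) = 4x8
Op 3 fold_right: fold axis v@4; visible region now rows[0,4) x cols[4,8) = 4x4
Op 4 fold_up: fold axis h@2; visible region now rows[0,2) x cols[4,8) = 2x4
Op 5 cut(1, 3): punch at orig (1,7); cuts so far [(1, 7)]; region rows[0,2) x cols[4,8) = 2x4
Op 6 cut(1, 2): punch at orig (1,6); cuts so far [(1, 6), (1, 7)]; region rows[0,2) x cols[4,8) = 2x4
Unfold 1 (reflect across h@2): 4 holes -> [(1, 6), (1, 7), (2, 6), (2, 7)]
Unfold 2 (reflect across v@4): 8 holes -> [(1, 0), (1, 1), (1, 6), (1, 7), (2, 0), (2, 1), (2, 6), (2, 7)]
Unfold 3 (reflect across h@4): 16 holes -> [(1, 0), (1, 1), (1, 6), (1, 7), (2, 0), (2, 1), (2, 6), (2, 7), (5, 0), (5, 1), (5, 6), (5, 7), (6, 0), (6, 1), (6, 6), (6, 7)]
Unfold 4 (reflect across h@8): 32 holes -> [(1, 0), (1, 1), (1, 6), (1, 7), (2, 0), (2, 1), (2, 6), (2, 7), (5, 0), (5, 1), (5, 6), (5, 7), (6, 0), (6, 1), (6, 6), (6, 7), (9, 0), (9, 1), (9, 6), (9, 7), (10, 0), (10, 1), (10, 6), (10, 7), (13, 0), (13, 1), (13, 6), (13, 7), (14, 0), (14, 1), (14, 6), (14, 7)]

Answer: 32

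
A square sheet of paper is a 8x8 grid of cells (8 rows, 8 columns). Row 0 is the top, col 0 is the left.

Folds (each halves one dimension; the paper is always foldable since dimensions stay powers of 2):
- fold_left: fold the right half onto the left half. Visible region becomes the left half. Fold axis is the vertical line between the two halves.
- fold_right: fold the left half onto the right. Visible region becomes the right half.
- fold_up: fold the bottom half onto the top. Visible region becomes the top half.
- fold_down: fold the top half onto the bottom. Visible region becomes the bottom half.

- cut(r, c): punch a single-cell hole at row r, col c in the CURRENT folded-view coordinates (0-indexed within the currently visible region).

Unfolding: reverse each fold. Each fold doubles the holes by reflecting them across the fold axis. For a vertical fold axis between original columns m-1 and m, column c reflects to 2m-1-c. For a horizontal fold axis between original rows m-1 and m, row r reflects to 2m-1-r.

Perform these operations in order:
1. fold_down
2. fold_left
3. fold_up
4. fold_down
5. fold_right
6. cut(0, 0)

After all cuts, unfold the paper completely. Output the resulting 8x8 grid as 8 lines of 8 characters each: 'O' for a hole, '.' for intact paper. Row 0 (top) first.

Answer: .OO..OO.
.OO..OO.
.OO..OO.
.OO..OO.
.OO..OO.
.OO..OO.
.OO..OO.
.OO..OO.

Derivation:
Op 1 fold_down: fold axis h@4; visible region now rows[4,8) x cols[0,8) = 4x8
Op 2 fold_left: fold axis v@4; visible region now rows[4,8) x cols[0,4) = 4x4
Op 3 fold_up: fold axis h@6; visible region now rows[4,6) x cols[0,4) = 2x4
Op 4 fold_down: fold axis h@5; visible region now rows[5,6) x cols[0,4) = 1x4
Op 5 fold_right: fold axis v@2; visible region now rows[5,6) x cols[2,4) = 1x2
Op 6 cut(0, 0): punch at orig (5,2); cuts so far [(5, 2)]; region rows[5,6) x cols[2,4) = 1x2
Unfold 1 (reflect across v@2): 2 holes -> [(5, 1), (5, 2)]
Unfold 2 (reflect across h@5): 4 holes -> [(4, 1), (4, 2), (5, 1), (5, 2)]
Unfold 3 (reflect across h@6): 8 holes -> [(4, 1), (4, 2), (5, 1), (5, 2), (6, 1), (6, 2), (7, 1), (7, 2)]
Unfold 4 (reflect across v@4): 16 holes -> [(4, 1), (4, 2), (4, 5), (4, 6), (5, 1), (5, 2), (5, 5), (5, 6), (6, 1), (6, 2), (6, 5), (6, 6), (7, 1), (7, 2), (7, 5), (7, 6)]
Unfold 5 (reflect across h@4): 32 holes -> [(0, 1), (0, 2), (0, 5), (0, 6), (1, 1), (1, 2), (1, 5), (1, 6), (2, 1), (2, 2), (2, 5), (2, 6), (3, 1), (3, 2), (3, 5), (3, 6), (4, 1), (4, 2), (4, 5), (4, 6), (5, 1), (5, 2), (5, 5), (5, 6), (6, 1), (6, 2), (6, 5), (6, 6), (7, 1), (7, 2), (7, 5), (7, 6)]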